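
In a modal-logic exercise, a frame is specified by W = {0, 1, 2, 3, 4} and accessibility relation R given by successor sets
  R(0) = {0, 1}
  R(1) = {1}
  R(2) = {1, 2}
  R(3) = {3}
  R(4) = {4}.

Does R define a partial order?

Yes

Reflexive: yes — every world is R-related to itself.
Transitive: yes — every two-step R-path is closed by a direct edge.
Antisymmetric: yes — no distinct pair is related both ways.
So R is a partial order.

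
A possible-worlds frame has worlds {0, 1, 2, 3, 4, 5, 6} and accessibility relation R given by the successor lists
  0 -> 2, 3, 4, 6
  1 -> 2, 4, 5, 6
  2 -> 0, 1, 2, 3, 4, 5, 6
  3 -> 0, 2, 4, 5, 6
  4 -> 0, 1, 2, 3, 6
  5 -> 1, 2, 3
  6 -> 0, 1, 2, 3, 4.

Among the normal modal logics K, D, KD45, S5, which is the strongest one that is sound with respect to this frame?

Serial (axiom D): yes — every world has a successor (e.g. 0 R 2).
Euclidean (axiom 5): no — 1 R 4 and 1 R 5, but not 4 R 5.
Transitive (axiom 4): no — 0 R 2 and 2 R 1, but not 0 R 1.
Reflexive (axiom T): no — 0 is not related to itself.
So F validates K, D; KD45 would additionally require R to be Euclidean and transitive. The strongest is D.

D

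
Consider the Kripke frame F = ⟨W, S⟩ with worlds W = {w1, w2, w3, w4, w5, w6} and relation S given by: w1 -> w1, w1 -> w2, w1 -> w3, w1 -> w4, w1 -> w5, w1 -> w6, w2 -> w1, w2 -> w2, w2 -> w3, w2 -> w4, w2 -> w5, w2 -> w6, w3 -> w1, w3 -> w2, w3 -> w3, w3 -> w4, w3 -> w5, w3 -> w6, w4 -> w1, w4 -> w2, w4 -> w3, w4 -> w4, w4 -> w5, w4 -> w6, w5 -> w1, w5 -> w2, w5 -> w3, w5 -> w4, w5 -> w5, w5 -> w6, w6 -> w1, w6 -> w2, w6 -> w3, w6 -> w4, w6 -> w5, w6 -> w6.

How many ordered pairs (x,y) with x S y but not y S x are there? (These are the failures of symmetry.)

S is symmetric; there are no such tuples.

0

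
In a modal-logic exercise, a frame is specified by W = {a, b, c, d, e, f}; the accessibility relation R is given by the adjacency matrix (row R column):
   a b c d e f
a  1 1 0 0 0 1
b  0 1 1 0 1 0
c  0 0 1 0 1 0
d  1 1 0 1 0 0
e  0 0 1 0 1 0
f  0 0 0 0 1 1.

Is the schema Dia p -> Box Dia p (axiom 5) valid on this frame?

No

The schema 5 characterises exactly the Euclidean frames.
Euclidean: no — a R b and a R f, but not b R f.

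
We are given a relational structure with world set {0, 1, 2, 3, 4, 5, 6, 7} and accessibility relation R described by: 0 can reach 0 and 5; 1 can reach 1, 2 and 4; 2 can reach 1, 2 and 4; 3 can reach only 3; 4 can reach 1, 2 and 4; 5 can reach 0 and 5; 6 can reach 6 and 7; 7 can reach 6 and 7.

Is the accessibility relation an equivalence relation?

Reflexive: yes — every world is R-related to itself.
Symmetric: yes — every pair in R has its reverse in R.
Transitive: yes — every two-step R-path is closed by a direct edge.
So R is an equivalence relation.

Yes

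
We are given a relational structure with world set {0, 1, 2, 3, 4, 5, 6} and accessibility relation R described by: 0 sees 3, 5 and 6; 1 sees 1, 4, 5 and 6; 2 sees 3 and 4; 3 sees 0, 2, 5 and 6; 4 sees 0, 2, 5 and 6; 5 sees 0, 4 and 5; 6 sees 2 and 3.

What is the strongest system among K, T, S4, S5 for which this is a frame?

K

Reflexive (axiom T): no — 0 is not related to itself.
Transitive (axiom 4): no — 0 R 3 and 3 R 2, but not 0 R 2.
Euclidean (axiom 5): no — 0 R 5 and 0 R 3, but not 5 R 3.
So F validates K; T would additionally require R to be reflexive. The strongest is K.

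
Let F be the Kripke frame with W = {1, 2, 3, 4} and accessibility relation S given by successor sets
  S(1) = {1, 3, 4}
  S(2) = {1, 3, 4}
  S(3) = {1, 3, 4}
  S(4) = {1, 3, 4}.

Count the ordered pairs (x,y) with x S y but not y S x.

3

Enumerating: (2,1), (2,3), (2,4).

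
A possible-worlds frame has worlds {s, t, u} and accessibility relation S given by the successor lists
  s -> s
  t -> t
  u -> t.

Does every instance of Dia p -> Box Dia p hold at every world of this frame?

Axiom 5 corresponds to the accessibility relation being Euclidean.
Euclidean: yes — any two successors of a common world are S-related.

Yes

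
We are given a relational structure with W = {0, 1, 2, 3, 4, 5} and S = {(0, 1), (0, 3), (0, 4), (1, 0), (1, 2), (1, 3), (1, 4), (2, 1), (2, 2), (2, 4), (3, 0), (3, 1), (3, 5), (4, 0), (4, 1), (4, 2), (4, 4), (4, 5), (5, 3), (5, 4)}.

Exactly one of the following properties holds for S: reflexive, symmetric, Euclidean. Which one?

Reflexive: no — 0 is not related to itself.
Symmetric: yes — every pair in S has its reverse in S.
Euclidean: no — 0 S 3 and 0 S 4, but not 3 S 4.
Only symmetric holds.

symmetric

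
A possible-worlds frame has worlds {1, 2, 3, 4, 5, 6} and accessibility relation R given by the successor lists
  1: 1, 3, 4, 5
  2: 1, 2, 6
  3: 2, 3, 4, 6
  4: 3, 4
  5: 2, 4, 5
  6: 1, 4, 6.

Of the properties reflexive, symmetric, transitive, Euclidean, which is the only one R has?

Reflexive: yes — every world is R-related to itself.
Symmetric: no — 1 R 3 but not 3 R 1.
Transitive: no — 1 R 3 and 3 R 2, but not 1 R 2.
Euclidean: no — 1 R 3 and 1 R 5, but not 3 R 5.
Only reflexive holds.

reflexive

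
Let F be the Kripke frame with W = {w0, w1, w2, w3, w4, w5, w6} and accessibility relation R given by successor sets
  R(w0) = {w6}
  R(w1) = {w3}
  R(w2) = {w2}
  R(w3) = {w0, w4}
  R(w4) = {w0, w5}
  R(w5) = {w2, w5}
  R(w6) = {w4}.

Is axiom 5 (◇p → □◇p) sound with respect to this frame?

No

Axiom 5 corresponds to the accessibility relation being Euclidean.
Euclidean: no — w3 R w0 and w3 R w4, but not w0 R w4.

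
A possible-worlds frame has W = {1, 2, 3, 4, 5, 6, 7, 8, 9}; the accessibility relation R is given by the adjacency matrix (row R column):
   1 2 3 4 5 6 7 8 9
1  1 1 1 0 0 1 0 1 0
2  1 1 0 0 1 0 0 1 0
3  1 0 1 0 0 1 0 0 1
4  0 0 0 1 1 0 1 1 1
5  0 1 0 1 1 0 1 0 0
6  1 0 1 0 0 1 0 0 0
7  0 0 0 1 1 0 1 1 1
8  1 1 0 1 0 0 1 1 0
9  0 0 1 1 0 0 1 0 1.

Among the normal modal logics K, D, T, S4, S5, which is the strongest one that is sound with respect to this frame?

Serial (axiom D): yes — every world has a successor (e.g. 1 R 1).
Reflexive (axiom T): yes — every world is R-related to itself.
Transitive (axiom 4): no — 1 R 2 and 2 R 5, but not 1 R 5.
Euclidean (axiom 5): no — 1 R 2 and 1 R 3, but not 2 R 3.
So F validates K, D, T; S4 would additionally require R to be transitive. The strongest is T.

T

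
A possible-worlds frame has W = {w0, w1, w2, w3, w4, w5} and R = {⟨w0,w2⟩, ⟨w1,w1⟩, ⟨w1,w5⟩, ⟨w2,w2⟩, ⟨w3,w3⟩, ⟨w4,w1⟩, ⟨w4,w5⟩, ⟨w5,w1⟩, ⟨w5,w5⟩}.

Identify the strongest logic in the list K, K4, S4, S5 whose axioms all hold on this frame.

Transitive (axiom 4): yes — every two-step R-path is closed by a direct edge.
Reflexive (axiom T): no — w0 is not related to itself.
Euclidean (axiom 5): yes — any two successors of a common world are R-related.
So F validates K, K4; S4 would additionally require R to be reflexive. The strongest is K4.

K4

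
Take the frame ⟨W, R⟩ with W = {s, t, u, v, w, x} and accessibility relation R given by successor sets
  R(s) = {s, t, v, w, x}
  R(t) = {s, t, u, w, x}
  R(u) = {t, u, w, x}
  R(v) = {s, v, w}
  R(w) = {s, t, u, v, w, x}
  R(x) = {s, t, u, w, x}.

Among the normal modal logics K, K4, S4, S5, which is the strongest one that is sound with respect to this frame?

K

Transitive (axiom 4): no — s R t and t R u, but not s R u.
Reflexive (axiom T): yes — every world is R-related to itself.
Euclidean (axiom 5): no — s R t and s R v, but not t R v.
So F validates K; K4 would additionally require R to be transitive. The strongest is K.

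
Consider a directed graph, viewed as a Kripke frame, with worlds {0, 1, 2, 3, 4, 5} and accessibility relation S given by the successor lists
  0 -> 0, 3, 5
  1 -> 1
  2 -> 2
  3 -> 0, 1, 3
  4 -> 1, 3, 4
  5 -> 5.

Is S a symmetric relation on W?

No

Symmetric: no — 0 S 5 but not 5 S 0.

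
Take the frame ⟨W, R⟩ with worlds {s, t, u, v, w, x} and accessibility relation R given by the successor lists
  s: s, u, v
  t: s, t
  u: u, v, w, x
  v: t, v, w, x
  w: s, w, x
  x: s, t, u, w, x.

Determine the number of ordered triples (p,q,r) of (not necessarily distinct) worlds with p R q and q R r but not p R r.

21

Enumerating: (s,u,w), (s,u,x), (s,v,t), (s,v,w), (s,v,x), (t,s,u), (t,s,v), (u,v,t), (u,w,s), (u,x,s), (u,x,t), (v,t,s), … and 9 more.
Total: 21.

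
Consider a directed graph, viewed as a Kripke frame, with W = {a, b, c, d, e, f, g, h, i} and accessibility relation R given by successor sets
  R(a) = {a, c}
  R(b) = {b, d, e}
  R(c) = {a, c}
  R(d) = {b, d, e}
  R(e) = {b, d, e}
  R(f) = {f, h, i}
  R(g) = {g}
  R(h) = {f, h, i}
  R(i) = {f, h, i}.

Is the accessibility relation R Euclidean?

Euclidean: yes — any two successors of a common world are R-related.

Yes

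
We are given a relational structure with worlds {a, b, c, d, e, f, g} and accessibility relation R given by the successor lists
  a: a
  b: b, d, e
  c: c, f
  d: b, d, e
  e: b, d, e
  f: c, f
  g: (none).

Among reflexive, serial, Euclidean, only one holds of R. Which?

Euclidean

Reflexive: no — g is not related to itself.
Serial: no — g has no R-successor.
Euclidean: yes — any two successors of a common world are R-related.
Only Euclidean holds.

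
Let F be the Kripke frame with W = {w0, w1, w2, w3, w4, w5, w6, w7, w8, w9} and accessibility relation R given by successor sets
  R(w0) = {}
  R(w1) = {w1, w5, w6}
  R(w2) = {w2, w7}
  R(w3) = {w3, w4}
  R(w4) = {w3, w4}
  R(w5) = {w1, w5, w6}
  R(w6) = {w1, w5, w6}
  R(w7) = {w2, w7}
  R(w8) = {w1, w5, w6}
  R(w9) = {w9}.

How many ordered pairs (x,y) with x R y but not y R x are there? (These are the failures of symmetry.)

3

Enumerating: (w8,w1), (w8,w5), (w8,w6).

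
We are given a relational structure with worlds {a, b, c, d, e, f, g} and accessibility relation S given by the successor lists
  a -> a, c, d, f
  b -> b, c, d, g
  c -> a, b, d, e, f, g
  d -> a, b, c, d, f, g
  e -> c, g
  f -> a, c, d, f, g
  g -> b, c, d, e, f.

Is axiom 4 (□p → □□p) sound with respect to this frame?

No

Axiom 4 corresponds to the accessibility relation being transitive.
Transitive: no — a S c and c S b, but not a S b.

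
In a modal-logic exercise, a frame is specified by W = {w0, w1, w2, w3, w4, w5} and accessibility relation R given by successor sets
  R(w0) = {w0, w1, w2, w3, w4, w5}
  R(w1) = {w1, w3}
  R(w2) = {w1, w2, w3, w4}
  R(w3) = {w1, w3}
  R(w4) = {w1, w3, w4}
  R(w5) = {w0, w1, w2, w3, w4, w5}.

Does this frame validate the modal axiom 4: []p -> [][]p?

Yes

By correspondence theory, 4 is valid on a frame iff R is transitive.
Transitive: yes — every two-step R-path is closed by a direct edge.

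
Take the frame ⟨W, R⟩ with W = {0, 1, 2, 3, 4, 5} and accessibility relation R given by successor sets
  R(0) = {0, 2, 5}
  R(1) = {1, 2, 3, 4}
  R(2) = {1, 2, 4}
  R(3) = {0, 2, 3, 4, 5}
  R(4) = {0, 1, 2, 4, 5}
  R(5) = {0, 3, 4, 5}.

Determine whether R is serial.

Serial: yes — every world has a successor (e.g. 0 R 0).

Yes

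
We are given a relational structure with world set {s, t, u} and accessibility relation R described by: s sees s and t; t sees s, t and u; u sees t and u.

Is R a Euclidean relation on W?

Euclidean: no — t R s and t R u, but not s R u.

No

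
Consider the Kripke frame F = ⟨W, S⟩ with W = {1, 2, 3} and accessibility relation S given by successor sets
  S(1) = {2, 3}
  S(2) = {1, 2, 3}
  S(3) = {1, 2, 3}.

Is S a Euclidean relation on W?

No

Euclidean: no — 2 S 1 and 2 S 1, but not 1 S 1.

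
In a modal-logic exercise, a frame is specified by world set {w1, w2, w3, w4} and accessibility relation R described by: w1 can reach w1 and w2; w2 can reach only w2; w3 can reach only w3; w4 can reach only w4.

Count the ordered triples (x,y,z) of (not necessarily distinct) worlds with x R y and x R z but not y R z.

Enumerating: (w1,w2,w1).

1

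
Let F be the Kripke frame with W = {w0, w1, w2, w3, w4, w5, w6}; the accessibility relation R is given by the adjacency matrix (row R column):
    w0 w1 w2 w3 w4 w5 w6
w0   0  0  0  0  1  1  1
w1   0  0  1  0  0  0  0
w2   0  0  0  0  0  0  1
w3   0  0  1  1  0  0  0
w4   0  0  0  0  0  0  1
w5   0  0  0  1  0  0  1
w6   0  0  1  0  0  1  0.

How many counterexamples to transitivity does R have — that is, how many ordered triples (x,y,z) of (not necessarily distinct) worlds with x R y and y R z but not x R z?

14

Enumerating: (w0,w5,w3), (w0,w6,w2), (w1,w2,w6), (w2,w6,w2), (w2,w6,w5), (w3,w2,w6), (w4,w6,w2), (w4,w6,w5), (w5,w3,w2), (w5,w6,w2), (w5,w6,w5), (w6,w2,w6), (w6,w5,w3), (w6,w5,w6).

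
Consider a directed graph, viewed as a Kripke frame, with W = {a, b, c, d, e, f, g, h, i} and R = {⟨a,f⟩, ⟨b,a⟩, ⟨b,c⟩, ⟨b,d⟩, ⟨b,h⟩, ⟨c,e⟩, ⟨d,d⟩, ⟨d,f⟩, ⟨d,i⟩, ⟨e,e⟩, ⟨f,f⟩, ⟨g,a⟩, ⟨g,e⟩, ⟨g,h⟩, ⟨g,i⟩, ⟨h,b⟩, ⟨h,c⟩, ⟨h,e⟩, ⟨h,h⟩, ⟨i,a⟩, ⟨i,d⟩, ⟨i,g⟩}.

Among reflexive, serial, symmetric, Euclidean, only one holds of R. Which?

serial

Reflexive: no — a is not related to itself.
Serial: yes — every world has a successor (e.g. a R f).
Symmetric: no — a R f but not f R a.
Euclidean: no — b R a and b R c, but not a R c.
Only serial holds.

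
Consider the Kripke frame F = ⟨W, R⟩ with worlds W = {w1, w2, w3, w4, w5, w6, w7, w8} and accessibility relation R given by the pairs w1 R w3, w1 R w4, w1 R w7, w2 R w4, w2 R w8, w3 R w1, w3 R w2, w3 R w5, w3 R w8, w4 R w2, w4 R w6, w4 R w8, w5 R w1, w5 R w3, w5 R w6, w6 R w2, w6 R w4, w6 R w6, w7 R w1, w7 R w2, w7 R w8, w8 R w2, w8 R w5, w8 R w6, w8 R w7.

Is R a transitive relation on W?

Transitive: no — w1 R w3 and w3 R w2, but not w1 R w2.

No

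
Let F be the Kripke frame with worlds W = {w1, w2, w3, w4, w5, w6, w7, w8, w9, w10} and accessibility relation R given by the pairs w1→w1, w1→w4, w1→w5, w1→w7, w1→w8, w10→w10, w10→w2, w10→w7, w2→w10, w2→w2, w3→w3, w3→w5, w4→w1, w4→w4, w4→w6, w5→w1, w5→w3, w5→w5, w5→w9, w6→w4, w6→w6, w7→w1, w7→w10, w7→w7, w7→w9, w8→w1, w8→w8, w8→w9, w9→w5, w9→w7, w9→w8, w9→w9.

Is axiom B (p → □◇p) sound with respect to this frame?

By correspondence theory, B is valid on a frame iff R is symmetric.
Symmetric: yes — every pair in R has its reverse in R.

Yes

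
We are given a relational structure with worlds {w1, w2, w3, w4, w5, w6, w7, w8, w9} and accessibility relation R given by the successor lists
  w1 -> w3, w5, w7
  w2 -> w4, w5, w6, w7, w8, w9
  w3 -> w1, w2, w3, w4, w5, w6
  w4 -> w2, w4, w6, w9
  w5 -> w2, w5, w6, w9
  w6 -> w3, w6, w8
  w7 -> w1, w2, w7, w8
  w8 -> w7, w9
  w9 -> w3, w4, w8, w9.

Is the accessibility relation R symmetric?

Symmetric: no — w1 R w5 but not w5 R w1.

No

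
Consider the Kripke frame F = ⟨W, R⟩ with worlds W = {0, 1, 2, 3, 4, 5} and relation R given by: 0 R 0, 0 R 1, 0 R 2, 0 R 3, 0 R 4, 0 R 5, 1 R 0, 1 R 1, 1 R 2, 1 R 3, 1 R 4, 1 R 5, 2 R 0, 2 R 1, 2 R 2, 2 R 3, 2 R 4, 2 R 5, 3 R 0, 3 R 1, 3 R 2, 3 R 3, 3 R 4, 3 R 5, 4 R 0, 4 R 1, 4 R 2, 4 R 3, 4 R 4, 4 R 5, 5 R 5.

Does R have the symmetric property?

Symmetric: no — 0 R 5 but not 5 R 0.

No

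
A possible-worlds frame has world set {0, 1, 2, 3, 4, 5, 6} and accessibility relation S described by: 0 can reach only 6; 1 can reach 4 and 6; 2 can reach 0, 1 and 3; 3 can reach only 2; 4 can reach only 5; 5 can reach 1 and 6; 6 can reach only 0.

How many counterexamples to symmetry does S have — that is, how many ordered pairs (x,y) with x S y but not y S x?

7

Enumerating: (1,4), (1,6), (2,0), (2,1), (4,5), (5,1), (5,6).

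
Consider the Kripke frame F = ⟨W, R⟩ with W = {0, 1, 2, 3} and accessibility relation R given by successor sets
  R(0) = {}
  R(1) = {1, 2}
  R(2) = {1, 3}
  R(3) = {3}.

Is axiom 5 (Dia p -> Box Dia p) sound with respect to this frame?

No

Axiom 5 corresponds to the accessibility relation being Euclidean.
Euclidean: no — 2 R 1 and 2 R 3, but not 1 R 3.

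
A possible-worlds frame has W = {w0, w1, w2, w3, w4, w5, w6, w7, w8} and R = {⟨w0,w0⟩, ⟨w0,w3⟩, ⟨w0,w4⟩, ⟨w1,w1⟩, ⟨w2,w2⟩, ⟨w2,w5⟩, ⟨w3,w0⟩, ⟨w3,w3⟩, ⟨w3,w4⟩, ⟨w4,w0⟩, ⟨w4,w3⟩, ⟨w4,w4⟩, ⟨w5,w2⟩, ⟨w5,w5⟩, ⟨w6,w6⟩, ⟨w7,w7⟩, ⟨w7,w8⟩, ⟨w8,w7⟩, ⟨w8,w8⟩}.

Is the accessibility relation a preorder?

Reflexive: yes — every world is R-related to itself.
Transitive: yes — every two-step R-path is closed by a direct edge.
So R is a preorder.

Yes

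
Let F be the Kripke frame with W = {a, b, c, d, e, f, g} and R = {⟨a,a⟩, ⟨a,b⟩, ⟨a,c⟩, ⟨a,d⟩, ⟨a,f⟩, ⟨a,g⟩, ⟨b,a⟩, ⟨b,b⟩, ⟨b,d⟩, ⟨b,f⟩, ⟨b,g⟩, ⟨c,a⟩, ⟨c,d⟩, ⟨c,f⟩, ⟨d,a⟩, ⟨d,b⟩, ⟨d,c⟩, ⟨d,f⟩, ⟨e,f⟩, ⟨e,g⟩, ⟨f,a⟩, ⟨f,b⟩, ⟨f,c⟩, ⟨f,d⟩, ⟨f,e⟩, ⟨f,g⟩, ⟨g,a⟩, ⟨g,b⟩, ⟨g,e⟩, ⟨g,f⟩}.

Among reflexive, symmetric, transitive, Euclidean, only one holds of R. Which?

symmetric

Reflexive: no — c is not related to itself.
Symmetric: yes — every pair in R has its reverse in R.
Transitive: no — a R f and f R e, but not a R e.
Euclidean: no — a R b and a R c, but not b R c.
Only symmetric holds.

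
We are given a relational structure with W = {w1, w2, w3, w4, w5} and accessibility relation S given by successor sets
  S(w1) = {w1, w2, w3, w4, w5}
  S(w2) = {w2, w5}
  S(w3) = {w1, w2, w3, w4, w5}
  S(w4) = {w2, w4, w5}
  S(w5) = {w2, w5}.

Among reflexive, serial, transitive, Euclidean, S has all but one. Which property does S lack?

Euclidean

Reflexive: yes — every world is S-related to itself.
Serial: yes — every world has a successor (e.g. w1 S w1).
Transitive: yes — every two-step S-path is closed by a direct edge.
Euclidean: no — w1 S w2 and w1 S w3, but not w2 S w3.
Only Euclidean fails.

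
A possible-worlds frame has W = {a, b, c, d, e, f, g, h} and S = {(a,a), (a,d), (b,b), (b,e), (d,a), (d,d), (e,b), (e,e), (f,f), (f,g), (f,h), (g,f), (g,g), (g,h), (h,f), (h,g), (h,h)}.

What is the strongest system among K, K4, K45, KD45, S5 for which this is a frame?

Transitive (axiom 4): yes — every two-step S-path is closed by a direct edge.
Euclidean (axiom 5): yes — any two successors of a common world are S-related.
Serial (axiom D): no — c has no S-successor.
Reflexive (axiom T): no — c is not related to itself.
So F validates K, K4, K45; KD45 would additionally require S to be serial. The strongest is K45.

K45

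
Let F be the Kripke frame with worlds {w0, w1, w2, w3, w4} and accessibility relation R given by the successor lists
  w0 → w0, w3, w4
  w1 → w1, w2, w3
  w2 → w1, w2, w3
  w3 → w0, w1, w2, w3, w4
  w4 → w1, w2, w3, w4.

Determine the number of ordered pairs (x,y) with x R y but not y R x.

3

Enumerating: (w0,w4), (w4,w1), (w4,w2).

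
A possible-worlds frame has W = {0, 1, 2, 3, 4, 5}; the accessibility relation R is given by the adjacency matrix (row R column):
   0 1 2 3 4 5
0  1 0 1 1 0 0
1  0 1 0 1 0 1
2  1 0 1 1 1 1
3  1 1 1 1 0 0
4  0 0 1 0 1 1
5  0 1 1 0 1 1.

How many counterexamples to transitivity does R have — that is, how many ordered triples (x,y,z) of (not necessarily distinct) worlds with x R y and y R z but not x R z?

18

Enumerating: (0,2,4), (0,2,5), (0,3,1), (1,3,0), (1,3,2), (1,5,2), (1,5,4), (2,3,1), (2,5,1), (3,1,5), (3,2,4), (3,2,5), (4,2,0), (4,2,3), (4,5,1), (5,1,3), (5,2,0), (5,2,3).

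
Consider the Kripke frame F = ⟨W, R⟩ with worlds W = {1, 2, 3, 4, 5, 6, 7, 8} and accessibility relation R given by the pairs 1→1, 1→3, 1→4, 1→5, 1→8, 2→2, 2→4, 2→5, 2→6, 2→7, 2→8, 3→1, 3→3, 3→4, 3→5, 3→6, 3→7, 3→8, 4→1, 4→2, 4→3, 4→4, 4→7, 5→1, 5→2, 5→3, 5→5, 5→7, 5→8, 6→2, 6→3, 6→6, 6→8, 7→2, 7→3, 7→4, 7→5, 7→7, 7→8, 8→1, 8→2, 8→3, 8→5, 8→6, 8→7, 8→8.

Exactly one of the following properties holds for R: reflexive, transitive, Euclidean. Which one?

Reflexive: yes — every world is R-related to itself.
Transitive: no — 1 R 3 and 3 R 6, but not 1 R 6.
Euclidean: no — 1 R 4 and 1 R 5, but not 4 R 5.
Only reflexive holds.

reflexive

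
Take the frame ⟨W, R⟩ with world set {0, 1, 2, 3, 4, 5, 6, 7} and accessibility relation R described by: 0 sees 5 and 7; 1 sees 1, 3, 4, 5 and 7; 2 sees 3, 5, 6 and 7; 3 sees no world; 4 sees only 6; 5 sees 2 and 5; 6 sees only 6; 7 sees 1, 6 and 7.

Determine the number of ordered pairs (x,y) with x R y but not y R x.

10

Enumerating: (0,5), (0,7), (1,3), (1,4), (1,5), (2,3), (2,6), (2,7), (4,6), (7,6).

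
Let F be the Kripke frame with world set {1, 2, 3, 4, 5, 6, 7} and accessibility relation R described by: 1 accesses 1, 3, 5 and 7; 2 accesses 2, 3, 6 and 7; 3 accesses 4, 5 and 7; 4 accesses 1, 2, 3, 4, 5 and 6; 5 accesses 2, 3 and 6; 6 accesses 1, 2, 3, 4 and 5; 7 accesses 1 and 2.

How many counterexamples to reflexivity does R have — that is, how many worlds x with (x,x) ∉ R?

Enumerating: 3, 5, 6, 7.

4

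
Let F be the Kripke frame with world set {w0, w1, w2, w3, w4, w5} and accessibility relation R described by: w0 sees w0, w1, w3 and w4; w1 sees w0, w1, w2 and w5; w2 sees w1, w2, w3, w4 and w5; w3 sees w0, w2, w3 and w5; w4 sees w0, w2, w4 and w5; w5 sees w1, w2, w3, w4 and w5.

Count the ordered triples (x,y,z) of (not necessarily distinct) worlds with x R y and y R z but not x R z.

30

Enumerating: (w0,w1,w2), (w0,w1,w5), (w0,w3,w2), (w0,w3,w5), (w0,w4,w2), (w0,w4,w5), (w1,w0,w3), (w1,w0,w4), (w1,w2,w3), (w1,w2,w4), (w1,w5,w3), (w1,w5,w4), … and 18 more.
Total: 30.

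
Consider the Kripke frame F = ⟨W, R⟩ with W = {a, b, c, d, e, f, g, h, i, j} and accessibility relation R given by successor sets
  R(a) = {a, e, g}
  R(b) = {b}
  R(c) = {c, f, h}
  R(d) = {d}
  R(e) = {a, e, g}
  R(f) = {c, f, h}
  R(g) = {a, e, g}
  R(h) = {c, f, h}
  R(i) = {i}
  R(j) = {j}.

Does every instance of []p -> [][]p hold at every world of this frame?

Yes

Axiom 4 corresponds to the accessibility relation being transitive.
Transitive: yes — every two-step R-path is closed by a direct edge.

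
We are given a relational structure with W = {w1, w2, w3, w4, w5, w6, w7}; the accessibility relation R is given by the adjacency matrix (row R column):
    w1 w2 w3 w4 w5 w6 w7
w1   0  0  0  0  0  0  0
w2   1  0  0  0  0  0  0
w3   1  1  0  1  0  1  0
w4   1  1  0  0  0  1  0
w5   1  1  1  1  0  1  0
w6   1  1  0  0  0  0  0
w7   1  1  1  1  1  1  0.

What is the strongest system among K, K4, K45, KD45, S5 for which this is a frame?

K4

Transitive (axiom 4): yes — every two-step R-path is closed by a direct edge.
Euclidean (axiom 5): no — w3 R w1 and w3 R w2, but not w1 R w2.
Serial (axiom D): no — w1 has no R-successor.
Reflexive (axiom T): no — w1 is not related to itself.
So F validates K, K4; K45 would additionally require R to be Euclidean. The strongest is K4.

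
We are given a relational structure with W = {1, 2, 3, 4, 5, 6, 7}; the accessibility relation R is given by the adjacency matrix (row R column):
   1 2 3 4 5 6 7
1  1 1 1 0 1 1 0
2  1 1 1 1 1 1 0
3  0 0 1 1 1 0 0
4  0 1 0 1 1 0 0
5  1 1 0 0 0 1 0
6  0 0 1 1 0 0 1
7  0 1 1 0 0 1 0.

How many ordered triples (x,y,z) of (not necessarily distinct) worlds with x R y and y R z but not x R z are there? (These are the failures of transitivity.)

34

Enumerating: (1,2,4), (1,3,4), (1,6,4), (1,6,7), (2,6,7), (3,4,2), (3,5,1), (3,5,2), (3,5,6), (4,2,1), (4,2,3), (4,2,6), … and 22 more.
Total: 34.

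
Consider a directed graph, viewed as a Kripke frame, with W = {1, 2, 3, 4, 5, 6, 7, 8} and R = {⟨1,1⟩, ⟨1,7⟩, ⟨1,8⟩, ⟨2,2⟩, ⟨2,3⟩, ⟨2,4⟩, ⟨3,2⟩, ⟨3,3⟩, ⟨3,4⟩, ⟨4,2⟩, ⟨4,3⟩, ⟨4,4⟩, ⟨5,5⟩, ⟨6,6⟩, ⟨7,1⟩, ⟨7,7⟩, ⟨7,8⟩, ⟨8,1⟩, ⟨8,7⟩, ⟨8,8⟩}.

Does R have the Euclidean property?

Yes

Euclidean: yes — any two successors of a common world are R-related.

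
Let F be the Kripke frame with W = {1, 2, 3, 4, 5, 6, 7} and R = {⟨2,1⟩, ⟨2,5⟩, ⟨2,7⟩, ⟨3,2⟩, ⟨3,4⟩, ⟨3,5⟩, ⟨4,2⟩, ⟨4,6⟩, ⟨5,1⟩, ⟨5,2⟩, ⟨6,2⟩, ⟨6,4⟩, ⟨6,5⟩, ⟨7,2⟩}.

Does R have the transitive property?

Transitive: no — 3 R 2 and 2 R 1, but not 3 R 1.

No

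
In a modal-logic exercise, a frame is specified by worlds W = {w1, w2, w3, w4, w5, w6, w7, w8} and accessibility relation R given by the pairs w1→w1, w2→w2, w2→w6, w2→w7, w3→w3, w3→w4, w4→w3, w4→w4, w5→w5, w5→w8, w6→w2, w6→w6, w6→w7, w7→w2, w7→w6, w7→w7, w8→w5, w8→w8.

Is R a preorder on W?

Reflexive: yes — every world is R-related to itself.
Transitive: yes — every two-step R-path is closed by a direct edge.
So R is a preorder.

Yes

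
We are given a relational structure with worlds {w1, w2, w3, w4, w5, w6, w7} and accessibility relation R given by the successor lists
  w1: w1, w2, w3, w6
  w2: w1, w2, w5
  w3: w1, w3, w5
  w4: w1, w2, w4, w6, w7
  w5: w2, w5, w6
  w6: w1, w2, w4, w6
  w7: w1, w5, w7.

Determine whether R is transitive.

Transitive: no — w1 R w2 and w2 R w5, but not w1 R w5.

No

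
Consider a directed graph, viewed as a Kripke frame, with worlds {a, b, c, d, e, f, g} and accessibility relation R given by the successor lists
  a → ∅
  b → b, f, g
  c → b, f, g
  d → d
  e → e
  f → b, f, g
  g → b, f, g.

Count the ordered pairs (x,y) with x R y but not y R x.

3

Enumerating: (c,b), (c,f), (c,g).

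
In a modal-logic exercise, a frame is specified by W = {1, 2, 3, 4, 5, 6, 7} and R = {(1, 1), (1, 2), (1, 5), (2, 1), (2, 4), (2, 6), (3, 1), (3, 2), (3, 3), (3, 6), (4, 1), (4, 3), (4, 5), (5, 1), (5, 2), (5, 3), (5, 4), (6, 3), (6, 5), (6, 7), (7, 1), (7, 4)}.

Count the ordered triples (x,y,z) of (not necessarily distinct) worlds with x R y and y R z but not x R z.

Enumerating: (1,2,4), (1,2,6), (1,5,3), (1,5,4), (2,1,2), (2,1,5), (2,4,3), (2,4,5), (2,6,3), (2,6,5), (2,6,7), (3,1,5), … and 24 more.
Total: 36.

36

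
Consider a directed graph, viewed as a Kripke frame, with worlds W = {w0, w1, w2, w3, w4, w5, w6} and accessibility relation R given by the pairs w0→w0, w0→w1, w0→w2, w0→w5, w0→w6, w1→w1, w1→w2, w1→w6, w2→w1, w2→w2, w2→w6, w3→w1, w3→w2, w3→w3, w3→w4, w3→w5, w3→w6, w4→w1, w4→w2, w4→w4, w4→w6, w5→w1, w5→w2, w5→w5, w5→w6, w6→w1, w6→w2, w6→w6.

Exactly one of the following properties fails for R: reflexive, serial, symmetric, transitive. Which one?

Reflexive: yes — every world is R-related to itself.
Serial: yes — every world has a successor (e.g. w0 R w0).
Symmetric: no — w0 R w1 but not w1 R w0.
Transitive: yes — every two-step R-path is closed by a direct edge.
Only symmetric fails.

symmetric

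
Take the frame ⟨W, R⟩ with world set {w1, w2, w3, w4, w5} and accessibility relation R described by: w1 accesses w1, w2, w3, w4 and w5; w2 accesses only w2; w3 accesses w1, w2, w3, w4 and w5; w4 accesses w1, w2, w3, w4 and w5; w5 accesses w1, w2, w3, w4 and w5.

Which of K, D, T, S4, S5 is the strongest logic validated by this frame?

S4

Serial (axiom D): yes — every world has a successor (e.g. w1 R w1).
Reflexive (axiom T): yes — every world is R-related to itself.
Transitive (axiom 4): yes — every two-step R-path is closed by a direct edge.
Euclidean (axiom 5): no — w1 R w2 and w1 R w3, but not w2 R w3.
So F validates K, D, T, S4; S5 would additionally require R to be Euclidean. The strongest is S4.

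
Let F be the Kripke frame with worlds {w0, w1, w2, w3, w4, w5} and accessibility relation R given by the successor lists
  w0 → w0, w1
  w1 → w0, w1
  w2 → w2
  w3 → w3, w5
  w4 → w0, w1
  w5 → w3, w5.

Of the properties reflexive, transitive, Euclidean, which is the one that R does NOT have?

reflexive

Reflexive: no — w4 is not related to itself.
Transitive: yes — every two-step R-path is closed by a direct edge.
Euclidean: yes — any two successors of a common world are R-related.
Only reflexive fails.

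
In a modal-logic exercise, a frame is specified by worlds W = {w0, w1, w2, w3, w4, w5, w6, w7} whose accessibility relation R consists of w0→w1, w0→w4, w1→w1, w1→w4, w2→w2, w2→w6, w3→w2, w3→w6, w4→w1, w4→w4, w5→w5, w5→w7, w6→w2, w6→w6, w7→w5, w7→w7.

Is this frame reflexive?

No

Reflexive: no — w0 is not related to itself.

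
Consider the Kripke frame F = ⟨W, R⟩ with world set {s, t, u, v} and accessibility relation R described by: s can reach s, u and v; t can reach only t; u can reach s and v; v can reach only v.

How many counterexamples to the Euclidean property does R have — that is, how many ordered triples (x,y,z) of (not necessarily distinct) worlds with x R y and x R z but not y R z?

4

Enumerating: (s,u,u), (s,v,s), (s,v,u), (u,v,s).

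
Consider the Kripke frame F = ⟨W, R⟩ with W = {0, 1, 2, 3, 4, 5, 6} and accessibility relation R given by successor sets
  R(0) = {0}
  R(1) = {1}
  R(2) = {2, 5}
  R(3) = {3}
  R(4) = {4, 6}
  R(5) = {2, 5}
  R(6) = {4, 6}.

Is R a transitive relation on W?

Yes

Transitive: yes — every two-step R-path is closed by a direct edge.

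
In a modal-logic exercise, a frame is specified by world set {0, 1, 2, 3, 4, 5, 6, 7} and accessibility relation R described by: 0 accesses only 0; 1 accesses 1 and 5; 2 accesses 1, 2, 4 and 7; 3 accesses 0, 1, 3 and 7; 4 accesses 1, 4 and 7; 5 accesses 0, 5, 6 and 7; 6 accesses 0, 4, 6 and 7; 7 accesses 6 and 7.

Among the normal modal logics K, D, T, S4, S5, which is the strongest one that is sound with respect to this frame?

Serial (axiom D): yes — every world has a successor (e.g. 0 R 0).
Reflexive (axiom T): yes — every world is R-related to itself.
Transitive (axiom 4): no — 1 R 5 and 5 R 0, but not 1 R 0.
Euclidean (axiom 5): no — 2 R 1 and 2 R 4, but not 1 R 4.
So F validates K, D, T; S4 would additionally require R to be transitive. The strongest is T.

T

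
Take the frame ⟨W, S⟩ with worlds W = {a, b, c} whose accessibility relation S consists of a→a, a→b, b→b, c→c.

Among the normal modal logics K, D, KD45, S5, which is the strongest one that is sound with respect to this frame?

D

Serial (axiom D): yes — every world has a successor (e.g. a S a).
Euclidean (axiom 5): no — a S b and a S a, but not b S a.
Transitive (axiom 4): yes — every two-step S-path is closed by a direct edge.
Reflexive (axiom T): yes — every world is S-related to itself.
So F validates K, D; KD45 would additionally require S to be Euclidean. The strongest is D.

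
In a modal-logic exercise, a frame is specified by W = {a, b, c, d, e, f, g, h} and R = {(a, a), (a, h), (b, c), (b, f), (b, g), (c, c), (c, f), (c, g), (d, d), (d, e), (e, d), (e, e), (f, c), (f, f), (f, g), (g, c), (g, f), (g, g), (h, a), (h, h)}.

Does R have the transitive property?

Transitive: yes — every two-step R-path is closed by a direct edge.

Yes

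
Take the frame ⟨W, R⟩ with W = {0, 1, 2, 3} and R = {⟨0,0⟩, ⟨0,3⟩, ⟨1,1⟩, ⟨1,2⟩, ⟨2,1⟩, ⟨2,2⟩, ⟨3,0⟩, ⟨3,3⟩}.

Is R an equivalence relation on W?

Yes

Reflexive: yes — every world is R-related to itself.
Symmetric: yes — every pair in R has its reverse in R.
Transitive: yes — every two-step R-path is closed by a direct edge.
So R is an equivalence relation.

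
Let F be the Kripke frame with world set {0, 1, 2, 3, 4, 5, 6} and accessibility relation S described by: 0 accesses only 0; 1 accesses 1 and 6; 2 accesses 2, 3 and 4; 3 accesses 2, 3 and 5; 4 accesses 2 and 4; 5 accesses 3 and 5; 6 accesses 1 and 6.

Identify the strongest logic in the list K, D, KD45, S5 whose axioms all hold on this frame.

D

Serial (axiom D): yes — every world has a successor (e.g. 0 S 0).
Euclidean (axiom 5): no — 2 S 3 and 2 S 4, but not 3 S 4.
Transitive (axiom 4): no — 2 S 3 and 3 S 5, but not 2 S 5.
Reflexive (axiom T): yes — every world is S-related to itself.
So F validates K, D; KD45 would additionally require S to be Euclidean and transitive. The strongest is D.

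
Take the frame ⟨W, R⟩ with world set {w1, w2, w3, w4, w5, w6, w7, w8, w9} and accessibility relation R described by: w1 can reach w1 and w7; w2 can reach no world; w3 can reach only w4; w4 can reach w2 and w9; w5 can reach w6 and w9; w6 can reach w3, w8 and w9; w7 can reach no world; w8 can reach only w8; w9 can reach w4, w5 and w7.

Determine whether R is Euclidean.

Euclidean: no — w4 R w2 and w4 R w9, but not w2 R w9.

No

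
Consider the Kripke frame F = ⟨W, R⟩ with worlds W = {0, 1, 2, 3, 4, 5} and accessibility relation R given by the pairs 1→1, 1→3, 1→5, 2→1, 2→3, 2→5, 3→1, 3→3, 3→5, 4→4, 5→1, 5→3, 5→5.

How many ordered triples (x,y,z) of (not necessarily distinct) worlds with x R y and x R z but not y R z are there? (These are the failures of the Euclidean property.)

0

R is Euclidean; there are no such tuples.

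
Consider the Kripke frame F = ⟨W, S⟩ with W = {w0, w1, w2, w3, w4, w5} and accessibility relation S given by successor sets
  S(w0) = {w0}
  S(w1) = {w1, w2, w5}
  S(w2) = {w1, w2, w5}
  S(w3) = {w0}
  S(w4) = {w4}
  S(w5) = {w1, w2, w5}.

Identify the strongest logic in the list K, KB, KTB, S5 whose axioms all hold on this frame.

K

Symmetric (axiom B): no — w3 S w0 but not w0 S w3.
Reflexive (axiom T): no — w3 is not related to itself.
Euclidean (axiom 5): yes — any two successors of a common world are S-related.
So F validates K; KB would additionally require S to be symmetric. The strongest is K.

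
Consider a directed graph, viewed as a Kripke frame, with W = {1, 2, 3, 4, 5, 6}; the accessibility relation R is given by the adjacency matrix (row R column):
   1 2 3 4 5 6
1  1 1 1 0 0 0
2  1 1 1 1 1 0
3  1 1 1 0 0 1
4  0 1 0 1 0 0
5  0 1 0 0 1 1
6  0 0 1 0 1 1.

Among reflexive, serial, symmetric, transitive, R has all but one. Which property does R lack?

Reflexive: yes — every world is R-related to itself.
Serial: yes — every world has a successor (e.g. 1 R 1).
Symmetric: yes — every pair in R has its reverse in R.
Transitive: no — 1 R 2 and 2 R 4, but not 1 R 4.
Only transitive fails.

transitive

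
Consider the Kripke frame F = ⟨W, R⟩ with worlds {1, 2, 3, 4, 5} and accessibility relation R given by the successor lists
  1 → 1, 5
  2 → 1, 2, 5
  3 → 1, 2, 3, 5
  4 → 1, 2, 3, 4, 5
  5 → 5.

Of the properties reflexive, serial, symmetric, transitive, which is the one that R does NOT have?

Reflexive: yes — every world is R-related to itself.
Serial: yes — every world has a successor (e.g. 1 R 1).
Symmetric: no — 1 R 5 but not 5 R 1.
Transitive: yes — every two-step R-path is closed by a direct edge.
Only symmetric fails.

symmetric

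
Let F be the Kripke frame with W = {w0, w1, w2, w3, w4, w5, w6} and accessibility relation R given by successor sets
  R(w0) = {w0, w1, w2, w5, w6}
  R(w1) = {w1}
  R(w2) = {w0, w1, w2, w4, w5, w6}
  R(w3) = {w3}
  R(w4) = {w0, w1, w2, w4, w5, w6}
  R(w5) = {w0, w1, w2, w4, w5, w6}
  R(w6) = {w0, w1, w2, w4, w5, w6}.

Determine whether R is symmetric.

Symmetric: no — w0 R w1 but not w1 R w0.

No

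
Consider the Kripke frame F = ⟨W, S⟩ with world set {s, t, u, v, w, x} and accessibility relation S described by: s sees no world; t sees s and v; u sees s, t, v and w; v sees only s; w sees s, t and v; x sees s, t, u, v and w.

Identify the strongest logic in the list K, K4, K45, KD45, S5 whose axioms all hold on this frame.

K4

Transitive (axiom 4): yes — every two-step S-path is closed by a direct edge.
Euclidean (axiom 5): no — t S s and t S v, but not s S v.
Serial (axiom D): no — s has no S-successor.
Reflexive (axiom T): no — s is not related to itself.
So F validates K, K4; K45 would additionally require S to be Euclidean. The strongest is K4.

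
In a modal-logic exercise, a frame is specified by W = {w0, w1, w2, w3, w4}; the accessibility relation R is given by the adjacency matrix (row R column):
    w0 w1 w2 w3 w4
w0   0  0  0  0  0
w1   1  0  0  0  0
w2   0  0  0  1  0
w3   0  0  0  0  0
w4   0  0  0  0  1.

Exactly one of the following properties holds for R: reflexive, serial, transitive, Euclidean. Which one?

Reflexive: no — w0 is not related to itself.
Serial: no — w0 has no R-successor.
Transitive: yes — every two-step R-path is closed by a direct edge.
Euclidean: no — w1 R w0 and w1 R w0, but not w0 R w0.
Only transitive holds.

transitive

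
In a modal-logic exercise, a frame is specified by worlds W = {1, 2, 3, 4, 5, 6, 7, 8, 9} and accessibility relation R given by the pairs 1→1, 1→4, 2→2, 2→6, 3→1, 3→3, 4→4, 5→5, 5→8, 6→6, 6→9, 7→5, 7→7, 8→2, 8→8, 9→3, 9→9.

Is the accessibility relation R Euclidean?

No

Euclidean: no — 1 R 4 and 1 R 1, but not 4 R 1.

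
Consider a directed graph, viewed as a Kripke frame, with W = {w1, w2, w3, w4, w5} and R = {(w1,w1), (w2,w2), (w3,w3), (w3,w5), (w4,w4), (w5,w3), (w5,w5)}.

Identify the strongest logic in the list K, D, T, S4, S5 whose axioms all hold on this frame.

Serial (axiom D): yes — every world has a successor (e.g. w1 R w1).
Reflexive (axiom T): yes — every world is R-related to itself.
Transitive (axiom 4): yes — every two-step R-path is closed by a direct edge.
Euclidean (axiom 5): yes — any two successors of a common world are R-related.
So F validates K, D, T, S4, S5. The strongest is S5.

S5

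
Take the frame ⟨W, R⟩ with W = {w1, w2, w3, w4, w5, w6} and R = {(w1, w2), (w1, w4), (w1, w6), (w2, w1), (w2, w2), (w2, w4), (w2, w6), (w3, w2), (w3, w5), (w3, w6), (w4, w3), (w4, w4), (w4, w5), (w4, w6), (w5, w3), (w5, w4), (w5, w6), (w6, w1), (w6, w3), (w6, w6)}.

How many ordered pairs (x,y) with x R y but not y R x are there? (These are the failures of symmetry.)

7

Enumerating: (w1,w4), (w2,w4), (w2,w6), (w3,w2), (w4,w3), (w4,w6), (w5,w6).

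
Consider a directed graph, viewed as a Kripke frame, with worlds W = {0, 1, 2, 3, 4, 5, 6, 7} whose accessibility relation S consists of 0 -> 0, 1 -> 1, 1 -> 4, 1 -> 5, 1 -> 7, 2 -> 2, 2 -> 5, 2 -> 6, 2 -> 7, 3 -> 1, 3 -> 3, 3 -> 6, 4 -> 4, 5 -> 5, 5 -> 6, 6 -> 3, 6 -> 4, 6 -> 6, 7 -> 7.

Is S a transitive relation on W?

No

Transitive: no — 1 S 5 and 5 S 6, but not 1 S 6.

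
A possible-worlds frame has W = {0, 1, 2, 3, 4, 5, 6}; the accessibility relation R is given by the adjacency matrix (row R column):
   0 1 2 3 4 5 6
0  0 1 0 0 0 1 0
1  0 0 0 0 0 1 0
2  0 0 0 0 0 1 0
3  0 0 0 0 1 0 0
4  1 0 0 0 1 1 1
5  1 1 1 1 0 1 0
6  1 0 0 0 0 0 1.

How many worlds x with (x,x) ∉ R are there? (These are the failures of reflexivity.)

4

Enumerating: 0, 1, 2, 3.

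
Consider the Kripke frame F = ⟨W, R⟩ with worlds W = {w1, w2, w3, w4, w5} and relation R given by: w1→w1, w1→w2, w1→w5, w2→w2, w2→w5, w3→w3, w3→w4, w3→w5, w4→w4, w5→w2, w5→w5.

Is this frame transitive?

No

Transitive: no — w3 R w5 and w5 R w2, but not w3 R w2.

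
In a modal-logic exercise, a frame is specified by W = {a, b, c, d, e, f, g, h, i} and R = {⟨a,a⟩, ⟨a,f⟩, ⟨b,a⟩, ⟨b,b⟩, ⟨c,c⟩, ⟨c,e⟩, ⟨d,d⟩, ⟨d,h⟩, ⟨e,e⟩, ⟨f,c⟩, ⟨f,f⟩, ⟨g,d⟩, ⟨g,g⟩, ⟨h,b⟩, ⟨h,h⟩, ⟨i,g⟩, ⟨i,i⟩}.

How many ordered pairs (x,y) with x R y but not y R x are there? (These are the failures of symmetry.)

Enumerating: (a,f), (b,a), (c,e), (d,h), (f,c), (g,d), (h,b), (i,g).

8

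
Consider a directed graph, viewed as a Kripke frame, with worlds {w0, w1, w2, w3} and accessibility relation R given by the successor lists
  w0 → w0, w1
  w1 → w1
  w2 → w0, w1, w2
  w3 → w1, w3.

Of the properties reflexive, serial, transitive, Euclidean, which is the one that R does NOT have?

Euclidean

Reflexive: yes — every world is R-related to itself.
Serial: yes — every world has a successor (e.g. w0 R w0).
Transitive: yes — every two-step R-path is closed by a direct edge.
Euclidean: no — w2 R w1 and w2 R w0, but not w1 R w0.
Only Euclidean fails.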